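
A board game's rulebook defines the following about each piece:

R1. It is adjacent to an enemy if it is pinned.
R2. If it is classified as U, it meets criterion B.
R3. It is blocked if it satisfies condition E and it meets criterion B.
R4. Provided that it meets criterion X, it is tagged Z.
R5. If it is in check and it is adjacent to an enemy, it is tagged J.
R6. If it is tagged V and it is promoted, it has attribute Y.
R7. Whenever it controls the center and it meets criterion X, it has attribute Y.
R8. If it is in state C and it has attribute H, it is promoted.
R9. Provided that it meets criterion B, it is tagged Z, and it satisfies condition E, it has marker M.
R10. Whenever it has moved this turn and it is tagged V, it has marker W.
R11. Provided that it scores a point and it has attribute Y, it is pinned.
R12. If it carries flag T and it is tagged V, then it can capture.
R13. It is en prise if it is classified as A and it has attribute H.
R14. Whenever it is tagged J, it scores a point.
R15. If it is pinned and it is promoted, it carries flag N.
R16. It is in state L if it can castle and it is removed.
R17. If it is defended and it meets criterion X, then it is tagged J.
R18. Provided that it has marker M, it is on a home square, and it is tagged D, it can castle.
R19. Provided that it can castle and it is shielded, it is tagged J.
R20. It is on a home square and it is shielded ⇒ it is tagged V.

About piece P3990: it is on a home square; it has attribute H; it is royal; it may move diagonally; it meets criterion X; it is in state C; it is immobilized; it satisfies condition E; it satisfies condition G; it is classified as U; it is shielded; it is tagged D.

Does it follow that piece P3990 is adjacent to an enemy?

Yes

By R2 (it is classified as U): it meets criterion B.
By R4 (it meets criterion X): it is tagged Z.
By R8 (it is in state C, it has attribute H): it is promoted.
By R9 (it meets criterion B, it is tagged Z, it satisfies condition E): it has marker M.
By R18 (it has marker M, it is on a home square, it is tagged D): it can castle.
By R19 (it can castle, it is shielded): it is tagged J.
By R20 (it is on a home square, it is shielded): it is tagged V.
By R6 (it is tagged V, it is promoted): it has attribute Y.
By R14 (it is tagged J): it scores a point.
By R11 (it scores a point, it has attribute Y): it is pinned.
By R1 (it is pinned): it is adjacent to an enemy.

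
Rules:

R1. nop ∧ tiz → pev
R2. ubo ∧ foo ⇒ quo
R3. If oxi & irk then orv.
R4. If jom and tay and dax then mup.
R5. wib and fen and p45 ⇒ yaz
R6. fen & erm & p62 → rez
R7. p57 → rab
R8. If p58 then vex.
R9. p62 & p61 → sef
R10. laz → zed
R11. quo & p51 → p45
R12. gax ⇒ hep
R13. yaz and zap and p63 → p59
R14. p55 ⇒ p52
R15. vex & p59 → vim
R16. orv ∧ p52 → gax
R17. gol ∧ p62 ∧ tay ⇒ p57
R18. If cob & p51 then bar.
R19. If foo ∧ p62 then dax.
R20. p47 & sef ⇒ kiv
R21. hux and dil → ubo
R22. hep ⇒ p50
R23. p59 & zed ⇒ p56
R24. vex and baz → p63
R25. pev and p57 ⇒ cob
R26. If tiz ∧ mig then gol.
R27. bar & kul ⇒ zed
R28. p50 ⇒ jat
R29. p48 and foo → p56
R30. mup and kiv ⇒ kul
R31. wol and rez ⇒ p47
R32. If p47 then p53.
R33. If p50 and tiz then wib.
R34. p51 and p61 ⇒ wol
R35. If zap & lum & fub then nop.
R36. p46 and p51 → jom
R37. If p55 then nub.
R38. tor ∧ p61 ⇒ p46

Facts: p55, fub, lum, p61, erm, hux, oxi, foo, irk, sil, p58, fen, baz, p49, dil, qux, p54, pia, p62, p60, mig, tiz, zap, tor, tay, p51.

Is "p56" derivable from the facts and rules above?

Yes

orv  (by R3: oxi, irk)
rez  (by R6: fen, erm, p62)
vex  (by R8: p58)
sef  (by R9: p62, p61)
p52  (by R14: p55)
gax  (by R16: orv, p52)
dax  (by R19: foo, p62)
ubo  (by R21: hux, dil)
p63  (by R24: vex, baz)
gol  (by R26: tiz, mig)
wol  (by R34: p51, p61)
nop  (by R35: zap, lum, fub)
p46  (by R38: tor, p61)
pev  (by R1: nop, tiz)
quo  (by R2: ubo, foo)
p45  (by R11: quo, p51)
hep  (by R12: gax)
p57  (by R17: gol, p62, tay)
p50  (by R22: hep)
cob  (by R25: pev, p57)
p47  (by R31: wol, rez)
wib  (by R33: p50, tiz)
jom  (by R36: p46, p51)
mup  (by R4: jom, tay, dax)
yaz  (by R5: wib, fen, p45)
p59  (by R13: yaz, zap, p63)
bar  (by R18: cob, p51)
kiv  (by R20: p47, sef)
kul  (by R30: mup, kiv)
zed  (by R27: bar, kul)
p56  (by R23: p59, zed)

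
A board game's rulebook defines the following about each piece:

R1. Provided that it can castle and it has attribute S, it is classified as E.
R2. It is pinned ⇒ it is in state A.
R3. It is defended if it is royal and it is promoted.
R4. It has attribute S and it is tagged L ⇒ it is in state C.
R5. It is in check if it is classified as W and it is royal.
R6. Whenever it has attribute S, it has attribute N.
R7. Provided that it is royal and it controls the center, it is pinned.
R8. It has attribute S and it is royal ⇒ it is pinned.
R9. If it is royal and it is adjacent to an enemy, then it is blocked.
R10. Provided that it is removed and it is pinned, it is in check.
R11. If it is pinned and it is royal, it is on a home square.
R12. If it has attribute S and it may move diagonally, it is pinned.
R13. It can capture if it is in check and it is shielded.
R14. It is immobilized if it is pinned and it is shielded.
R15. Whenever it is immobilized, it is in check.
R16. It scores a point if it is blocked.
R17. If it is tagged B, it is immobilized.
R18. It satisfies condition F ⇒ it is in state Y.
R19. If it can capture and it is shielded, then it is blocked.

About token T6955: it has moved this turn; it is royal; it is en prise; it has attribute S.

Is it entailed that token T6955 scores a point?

Forward chaining from the given facts derives: has attribute N, is pinned, is on a home square, is in state A.
The only rule concluding "it scores a point" is R16, which needs "it is blocked"; that is never established.

No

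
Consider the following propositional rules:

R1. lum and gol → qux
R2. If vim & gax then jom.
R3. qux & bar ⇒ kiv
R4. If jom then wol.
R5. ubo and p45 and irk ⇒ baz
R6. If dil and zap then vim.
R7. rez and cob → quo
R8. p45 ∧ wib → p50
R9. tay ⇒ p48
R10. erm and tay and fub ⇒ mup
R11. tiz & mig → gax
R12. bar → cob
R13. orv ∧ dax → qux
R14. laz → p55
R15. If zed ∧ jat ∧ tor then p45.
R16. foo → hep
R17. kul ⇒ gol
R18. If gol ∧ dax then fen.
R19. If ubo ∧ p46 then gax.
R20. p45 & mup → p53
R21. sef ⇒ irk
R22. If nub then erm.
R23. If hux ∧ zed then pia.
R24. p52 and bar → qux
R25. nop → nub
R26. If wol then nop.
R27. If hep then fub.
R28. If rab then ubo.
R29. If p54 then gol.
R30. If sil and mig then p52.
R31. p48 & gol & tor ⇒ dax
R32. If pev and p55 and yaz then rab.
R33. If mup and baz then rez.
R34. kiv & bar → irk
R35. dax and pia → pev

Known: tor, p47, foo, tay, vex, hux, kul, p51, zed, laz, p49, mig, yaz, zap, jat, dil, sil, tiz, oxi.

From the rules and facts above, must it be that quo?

No

Forward chaining from the given facts derives: vim, p48, gax, p55, p45, hep, gol, pia, fub, p52, dax, pev, jom, wol, fen, nop, rab, nub, ubo, erm, mup, p53.
The only rule concluding quo is R7, which needs rez; that is never established.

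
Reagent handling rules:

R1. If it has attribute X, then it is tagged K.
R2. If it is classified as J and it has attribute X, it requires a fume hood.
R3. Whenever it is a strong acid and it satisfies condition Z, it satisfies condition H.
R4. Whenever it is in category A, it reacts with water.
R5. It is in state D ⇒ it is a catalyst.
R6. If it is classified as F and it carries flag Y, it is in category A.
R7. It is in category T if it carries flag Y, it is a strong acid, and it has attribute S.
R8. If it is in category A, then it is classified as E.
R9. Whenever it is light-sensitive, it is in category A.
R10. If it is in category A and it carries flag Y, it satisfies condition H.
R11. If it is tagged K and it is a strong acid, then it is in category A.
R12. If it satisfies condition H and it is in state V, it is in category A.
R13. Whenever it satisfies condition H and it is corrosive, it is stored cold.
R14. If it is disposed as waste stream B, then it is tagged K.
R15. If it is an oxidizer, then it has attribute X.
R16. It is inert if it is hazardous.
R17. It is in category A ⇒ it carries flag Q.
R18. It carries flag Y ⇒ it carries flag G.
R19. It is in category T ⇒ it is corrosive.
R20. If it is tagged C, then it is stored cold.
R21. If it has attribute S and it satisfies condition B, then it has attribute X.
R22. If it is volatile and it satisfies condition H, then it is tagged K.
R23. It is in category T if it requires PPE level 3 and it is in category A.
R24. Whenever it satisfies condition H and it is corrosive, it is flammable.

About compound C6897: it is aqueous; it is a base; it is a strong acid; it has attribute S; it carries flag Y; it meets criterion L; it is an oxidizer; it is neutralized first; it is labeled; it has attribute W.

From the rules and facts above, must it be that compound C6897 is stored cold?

By R7 (it carries flag Y, it is a strong acid, it has attribute S): it is in category T.
By R15 (it is an oxidizer): it has attribute X.
By R19 (it is in category T): it is corrosive.
By R1 (it has attribute X): it is tagged K.
By R11 (it is tagged K, it is a strong acid): it is in category A.
By R10 (it is in category A, it carries flag Y): it satisfies condition H.
By R13 (it satisfies condition H, it is corrosive): it is stored cold.

Yes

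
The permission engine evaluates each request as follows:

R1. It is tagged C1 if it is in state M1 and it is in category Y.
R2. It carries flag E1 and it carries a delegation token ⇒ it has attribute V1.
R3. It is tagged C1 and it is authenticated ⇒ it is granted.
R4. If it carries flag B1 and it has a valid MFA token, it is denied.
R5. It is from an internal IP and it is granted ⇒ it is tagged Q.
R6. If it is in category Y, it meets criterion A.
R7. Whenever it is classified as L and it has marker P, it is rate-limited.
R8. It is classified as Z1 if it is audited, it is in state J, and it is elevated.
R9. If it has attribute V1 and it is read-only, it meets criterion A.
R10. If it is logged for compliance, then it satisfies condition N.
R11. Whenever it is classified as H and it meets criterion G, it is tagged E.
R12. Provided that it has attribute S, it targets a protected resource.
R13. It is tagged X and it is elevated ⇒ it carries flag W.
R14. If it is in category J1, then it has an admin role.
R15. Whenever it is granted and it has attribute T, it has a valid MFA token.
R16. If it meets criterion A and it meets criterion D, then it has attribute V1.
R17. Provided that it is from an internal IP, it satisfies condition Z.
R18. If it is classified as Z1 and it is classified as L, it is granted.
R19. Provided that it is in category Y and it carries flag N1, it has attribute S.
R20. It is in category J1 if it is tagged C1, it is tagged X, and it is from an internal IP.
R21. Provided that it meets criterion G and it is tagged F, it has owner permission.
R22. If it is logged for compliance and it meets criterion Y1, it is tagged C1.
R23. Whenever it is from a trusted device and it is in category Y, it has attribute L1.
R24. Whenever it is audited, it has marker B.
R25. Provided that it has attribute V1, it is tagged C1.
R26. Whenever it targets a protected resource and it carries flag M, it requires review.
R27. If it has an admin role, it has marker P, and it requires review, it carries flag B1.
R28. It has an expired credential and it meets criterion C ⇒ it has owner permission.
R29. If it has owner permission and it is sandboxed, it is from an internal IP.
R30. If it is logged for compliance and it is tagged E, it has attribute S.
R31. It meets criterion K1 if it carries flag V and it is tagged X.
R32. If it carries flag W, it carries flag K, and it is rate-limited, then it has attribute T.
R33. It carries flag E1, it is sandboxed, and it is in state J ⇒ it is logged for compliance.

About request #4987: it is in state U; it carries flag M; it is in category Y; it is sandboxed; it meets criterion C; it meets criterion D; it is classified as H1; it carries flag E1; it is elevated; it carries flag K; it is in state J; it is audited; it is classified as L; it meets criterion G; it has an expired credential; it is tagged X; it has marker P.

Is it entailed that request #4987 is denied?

No

Forward chaining from the given facts derives: meets criterion A, is rate-limited, is classified as Z1, carries flag W, has attribute V1, is granted, has marker B, is tagged C1, has owner permission, is from an internal IP, has attribute T, is logged for compliance, is tagged Q, satisfies condition N, has a valid MFA token, satisfies condition Z, is in category J1, has an admin role.
The only rule concluding "it is denied" is R4, which needs "it carries flag B1"; that is never established.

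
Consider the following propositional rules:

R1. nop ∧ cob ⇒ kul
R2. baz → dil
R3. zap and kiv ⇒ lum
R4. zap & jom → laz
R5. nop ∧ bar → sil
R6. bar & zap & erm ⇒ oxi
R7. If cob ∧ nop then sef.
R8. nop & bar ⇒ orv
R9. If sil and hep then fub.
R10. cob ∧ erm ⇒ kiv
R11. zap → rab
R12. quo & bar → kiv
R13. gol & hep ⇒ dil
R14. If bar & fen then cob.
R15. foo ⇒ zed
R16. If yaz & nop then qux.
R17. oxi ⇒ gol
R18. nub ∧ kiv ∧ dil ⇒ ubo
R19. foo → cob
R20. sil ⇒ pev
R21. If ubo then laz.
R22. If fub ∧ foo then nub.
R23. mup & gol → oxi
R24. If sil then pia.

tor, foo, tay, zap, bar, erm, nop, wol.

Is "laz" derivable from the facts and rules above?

Forward chaining from the given facts derives: sil, oxi, orv, rab, zed, gol, cob, pev, pia, kul, sef, kiv, lum.
Rules concluding laz: R4 needs jom; R21 needs ubo — none of these are established.

No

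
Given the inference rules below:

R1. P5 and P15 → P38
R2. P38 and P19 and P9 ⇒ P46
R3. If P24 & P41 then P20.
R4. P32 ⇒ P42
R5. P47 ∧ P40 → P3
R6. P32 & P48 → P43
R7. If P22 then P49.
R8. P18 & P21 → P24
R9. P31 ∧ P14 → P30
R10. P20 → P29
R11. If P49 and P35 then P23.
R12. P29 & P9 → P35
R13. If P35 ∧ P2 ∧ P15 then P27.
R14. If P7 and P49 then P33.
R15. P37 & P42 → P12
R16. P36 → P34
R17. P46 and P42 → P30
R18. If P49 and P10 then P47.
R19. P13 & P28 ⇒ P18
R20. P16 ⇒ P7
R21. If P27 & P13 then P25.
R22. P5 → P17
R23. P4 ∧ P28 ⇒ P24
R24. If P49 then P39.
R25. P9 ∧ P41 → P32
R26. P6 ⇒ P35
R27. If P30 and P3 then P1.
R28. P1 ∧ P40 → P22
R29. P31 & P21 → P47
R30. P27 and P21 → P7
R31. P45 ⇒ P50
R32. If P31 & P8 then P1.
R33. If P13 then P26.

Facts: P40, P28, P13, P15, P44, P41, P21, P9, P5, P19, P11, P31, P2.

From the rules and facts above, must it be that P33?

Yes

P38  (by R1: P5, P15)
P46  (by R2: P38, P19, P9)
P18  (by R19: P13, P28)
P32  (by R25: P9, P41)
P47  (by R29: P31, P21)
P42  (by R4: P32)
P3  (by R5: P47, P40)
P24  (by R8: P18, P21)
P30  (by R17: P46, P42)
P1  (by R27: P30, P3)
P22  (by R28: P1, P40)
P20  (by R3: P24, P41)
P49  (by R7: P22)
P29  (by R10: P20)
P35  (by R12: P29, P9)
P27  (by R13: P35, P2, P15)
P7  (by R30: P27, P21)
P33  (by R14: P7, P49)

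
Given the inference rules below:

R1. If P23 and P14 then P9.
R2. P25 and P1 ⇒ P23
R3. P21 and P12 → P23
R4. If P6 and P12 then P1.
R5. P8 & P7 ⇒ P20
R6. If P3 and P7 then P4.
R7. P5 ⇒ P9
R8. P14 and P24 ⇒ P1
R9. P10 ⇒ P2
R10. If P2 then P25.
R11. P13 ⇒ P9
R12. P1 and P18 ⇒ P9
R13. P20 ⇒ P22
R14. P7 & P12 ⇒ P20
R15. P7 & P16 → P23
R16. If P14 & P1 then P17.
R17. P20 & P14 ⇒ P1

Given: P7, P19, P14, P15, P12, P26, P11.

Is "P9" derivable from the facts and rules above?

Forward chaining from the given facts derives: P20, P1, P22, P17.
Rules concluding P9: R1 needs P23; R7 needs P5; R11 needs P13; R12 needs P18 — none of these are established.

No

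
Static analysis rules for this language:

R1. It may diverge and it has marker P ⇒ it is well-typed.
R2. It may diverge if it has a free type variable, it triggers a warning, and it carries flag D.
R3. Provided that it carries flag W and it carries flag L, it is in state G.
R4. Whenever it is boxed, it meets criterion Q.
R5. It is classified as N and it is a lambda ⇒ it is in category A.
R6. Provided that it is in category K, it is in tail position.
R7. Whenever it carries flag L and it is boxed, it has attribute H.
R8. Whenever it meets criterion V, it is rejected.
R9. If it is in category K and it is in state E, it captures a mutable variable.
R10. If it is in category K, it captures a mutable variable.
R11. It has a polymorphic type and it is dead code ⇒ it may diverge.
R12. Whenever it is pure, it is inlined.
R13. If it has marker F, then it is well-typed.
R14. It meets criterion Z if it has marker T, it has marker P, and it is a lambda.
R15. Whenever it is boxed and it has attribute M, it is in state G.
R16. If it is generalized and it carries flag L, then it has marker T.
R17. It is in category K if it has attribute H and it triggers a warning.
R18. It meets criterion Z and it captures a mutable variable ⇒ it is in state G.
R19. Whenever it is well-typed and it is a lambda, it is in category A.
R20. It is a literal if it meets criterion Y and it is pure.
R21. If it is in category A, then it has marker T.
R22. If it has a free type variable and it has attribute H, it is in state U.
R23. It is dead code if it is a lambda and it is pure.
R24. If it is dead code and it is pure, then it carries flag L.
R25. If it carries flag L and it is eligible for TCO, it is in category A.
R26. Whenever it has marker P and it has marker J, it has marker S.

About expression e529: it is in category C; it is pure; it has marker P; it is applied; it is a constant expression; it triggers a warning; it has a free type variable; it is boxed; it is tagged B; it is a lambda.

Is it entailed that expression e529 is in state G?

No

Forward chaining from the given facts derives: meets criterion Q, is inlined, is dead code, carries flag L, has attribute H, is in category K, is in state U, is in tail position, captures a mutable variable.
Rules concluding "it is in state G": R3 needs "it carries flag W"; R15 needs "it has attribute M"; R18 needs "it meets criterion Z" — none of these are established.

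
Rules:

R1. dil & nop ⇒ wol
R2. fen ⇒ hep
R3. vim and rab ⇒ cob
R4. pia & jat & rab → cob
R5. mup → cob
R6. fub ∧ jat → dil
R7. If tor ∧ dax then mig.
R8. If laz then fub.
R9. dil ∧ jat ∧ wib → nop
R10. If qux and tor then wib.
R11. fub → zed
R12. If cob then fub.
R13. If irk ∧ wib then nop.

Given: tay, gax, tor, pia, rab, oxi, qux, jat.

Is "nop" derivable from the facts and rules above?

cob  (by R4: pia, jat, rab)
wib  (by R10: qux, tor)
fub  (by R12: cob)
dil  (by R6: fub, jat)
nop  (by R9: dil, jat, wib)

Yes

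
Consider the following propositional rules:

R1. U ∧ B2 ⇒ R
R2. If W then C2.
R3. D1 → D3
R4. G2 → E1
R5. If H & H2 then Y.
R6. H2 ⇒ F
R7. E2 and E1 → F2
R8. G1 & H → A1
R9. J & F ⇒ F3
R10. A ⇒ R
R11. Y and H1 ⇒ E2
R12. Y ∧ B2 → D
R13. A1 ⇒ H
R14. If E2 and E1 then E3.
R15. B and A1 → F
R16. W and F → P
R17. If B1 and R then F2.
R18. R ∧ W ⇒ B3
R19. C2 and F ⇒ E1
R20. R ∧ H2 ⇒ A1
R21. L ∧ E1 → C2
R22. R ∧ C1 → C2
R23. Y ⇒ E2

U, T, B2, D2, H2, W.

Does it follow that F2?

Yes

R  (by R1: U, B2)
C2  (by R2: W)
F  (by R6: H2)
E1  (by R19: C2, F)
A1  (by R20: R, H2)
H  (by R13: A1)
Y  (by R5: H, H2)
E2  (by R23: Y)
F2  (by R7: E2, E1)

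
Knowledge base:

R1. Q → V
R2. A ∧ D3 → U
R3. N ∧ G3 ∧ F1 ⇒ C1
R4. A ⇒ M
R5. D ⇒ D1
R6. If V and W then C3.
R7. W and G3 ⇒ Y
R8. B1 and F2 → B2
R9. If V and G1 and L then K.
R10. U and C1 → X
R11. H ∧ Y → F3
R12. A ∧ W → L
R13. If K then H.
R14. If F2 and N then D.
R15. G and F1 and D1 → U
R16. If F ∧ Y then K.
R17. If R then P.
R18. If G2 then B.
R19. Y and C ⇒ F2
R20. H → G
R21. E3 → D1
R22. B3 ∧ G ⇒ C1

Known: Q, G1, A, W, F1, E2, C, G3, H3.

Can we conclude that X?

Forward chaining from the given facts derives: V, M, C3, Y, L, F2, K, H, G, F3.
The only rule concluding X is R10, which needs U; that is never established.

No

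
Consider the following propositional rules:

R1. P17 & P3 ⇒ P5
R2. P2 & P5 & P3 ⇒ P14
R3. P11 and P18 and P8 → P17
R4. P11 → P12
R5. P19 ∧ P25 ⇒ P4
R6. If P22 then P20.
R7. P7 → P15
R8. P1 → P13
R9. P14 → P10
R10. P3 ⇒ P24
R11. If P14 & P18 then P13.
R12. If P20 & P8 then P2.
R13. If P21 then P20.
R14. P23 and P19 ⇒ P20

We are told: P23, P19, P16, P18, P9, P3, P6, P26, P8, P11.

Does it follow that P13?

Yes

P17  (by R3: P11, P18, P8)
P20  (by R14: P23, P19)
P5  (by R1: P17, P3)
P2  (by R12: P20, P8)
P14  (by R2: P2, P5, P3)
P13  (by R11: P14, P18)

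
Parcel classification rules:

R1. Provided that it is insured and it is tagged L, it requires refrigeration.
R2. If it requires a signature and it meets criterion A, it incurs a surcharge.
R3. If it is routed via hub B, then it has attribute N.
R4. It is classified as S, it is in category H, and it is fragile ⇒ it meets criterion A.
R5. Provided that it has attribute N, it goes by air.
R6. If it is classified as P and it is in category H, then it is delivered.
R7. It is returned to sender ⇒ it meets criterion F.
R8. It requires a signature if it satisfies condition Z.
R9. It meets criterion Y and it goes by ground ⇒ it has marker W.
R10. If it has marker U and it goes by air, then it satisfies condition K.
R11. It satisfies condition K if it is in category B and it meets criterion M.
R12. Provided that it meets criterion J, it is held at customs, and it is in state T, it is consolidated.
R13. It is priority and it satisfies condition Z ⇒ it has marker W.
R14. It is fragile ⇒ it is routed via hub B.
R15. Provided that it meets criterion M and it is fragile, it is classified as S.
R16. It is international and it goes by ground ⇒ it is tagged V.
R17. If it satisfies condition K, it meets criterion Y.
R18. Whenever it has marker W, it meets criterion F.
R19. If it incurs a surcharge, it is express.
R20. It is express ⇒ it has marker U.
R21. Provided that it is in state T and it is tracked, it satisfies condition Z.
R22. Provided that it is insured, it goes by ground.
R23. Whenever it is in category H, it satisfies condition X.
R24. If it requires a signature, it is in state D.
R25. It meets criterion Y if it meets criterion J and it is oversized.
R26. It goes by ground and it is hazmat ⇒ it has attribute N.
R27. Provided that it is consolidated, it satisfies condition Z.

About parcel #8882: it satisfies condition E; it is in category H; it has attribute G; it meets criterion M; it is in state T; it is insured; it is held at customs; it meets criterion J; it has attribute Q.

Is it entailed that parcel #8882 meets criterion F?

Forward chaining from the given facts derives: is consolidated, goes by ground, satisfies condition X, satisfies condition Z, requires a signature, is in state D.
Rules concluding "it meets criterion F": R7 needs "it is returned to sender"; R18 needs "it has marker W" — none of these are established.

No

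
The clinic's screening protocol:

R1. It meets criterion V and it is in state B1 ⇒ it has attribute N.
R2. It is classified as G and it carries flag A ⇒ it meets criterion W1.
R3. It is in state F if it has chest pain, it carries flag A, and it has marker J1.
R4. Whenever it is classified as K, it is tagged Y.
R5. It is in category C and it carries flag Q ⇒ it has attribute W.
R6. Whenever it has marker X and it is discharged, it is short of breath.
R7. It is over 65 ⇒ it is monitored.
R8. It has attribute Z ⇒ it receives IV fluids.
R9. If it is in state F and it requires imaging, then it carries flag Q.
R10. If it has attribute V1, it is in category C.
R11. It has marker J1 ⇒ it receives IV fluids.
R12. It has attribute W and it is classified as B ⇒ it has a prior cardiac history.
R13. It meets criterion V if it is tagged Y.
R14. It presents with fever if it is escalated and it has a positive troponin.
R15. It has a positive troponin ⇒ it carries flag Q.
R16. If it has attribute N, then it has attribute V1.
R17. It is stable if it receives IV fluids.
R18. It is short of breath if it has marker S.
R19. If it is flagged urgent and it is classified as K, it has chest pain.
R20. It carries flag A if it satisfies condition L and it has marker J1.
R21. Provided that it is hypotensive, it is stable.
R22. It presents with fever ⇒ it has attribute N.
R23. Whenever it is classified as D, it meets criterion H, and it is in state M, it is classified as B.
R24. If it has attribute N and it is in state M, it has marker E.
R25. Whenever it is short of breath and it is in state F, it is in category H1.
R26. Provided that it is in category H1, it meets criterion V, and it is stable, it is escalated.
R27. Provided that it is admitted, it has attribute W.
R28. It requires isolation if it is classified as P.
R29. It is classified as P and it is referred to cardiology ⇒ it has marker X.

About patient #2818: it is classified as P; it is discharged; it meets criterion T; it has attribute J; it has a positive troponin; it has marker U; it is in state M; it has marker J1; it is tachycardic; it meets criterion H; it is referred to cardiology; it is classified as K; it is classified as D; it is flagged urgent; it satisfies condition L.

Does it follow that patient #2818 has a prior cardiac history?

Yes

By R4 (it is classified as K): it is tagged Y.
By R11 (it has marker J1): it receives IV fluids.
By R13 (it is tagged Y): it meets criterion V.
By R15 (it has a positive troponin): it carries flag Q.
By R17 (it receives IV fluids): it is stable.
By R19 (it is flagged urgent, it is classified as K): it has chest pain.
By R20 (it satisfies condition L, it has marker J1): it carries flag A.
By R23 (it is classified as D, it meets criterion H, it is in state M): it is classified as B.
By R29 (it is classified as P, it is referred to cardiology): it has marker X.
By R3 (it has chest pain, it carries flag A, it has marker J1): it is in state F.
By R6 (it has marker X, it is discharged): it is short of breath.
By R25 (it is short of breath, it is in state F): it is in category H1.
By R26 (it is in category H1, it meets criterion V, it is stable): it is escalated.
By R14 (it is escalated, it has a positive troponin): it presents with fever.
By R22 (it presents with fever): it has attribute N.
By R16 (it has attribute N): it has attribute V1.
By R10 (it has attribute V1): it is in category C.
By R5 (it is in category C, it carries flag Q): it has attribute W.
By R12 (it has attribute W, it is classified as B): it has a prior cardiac history.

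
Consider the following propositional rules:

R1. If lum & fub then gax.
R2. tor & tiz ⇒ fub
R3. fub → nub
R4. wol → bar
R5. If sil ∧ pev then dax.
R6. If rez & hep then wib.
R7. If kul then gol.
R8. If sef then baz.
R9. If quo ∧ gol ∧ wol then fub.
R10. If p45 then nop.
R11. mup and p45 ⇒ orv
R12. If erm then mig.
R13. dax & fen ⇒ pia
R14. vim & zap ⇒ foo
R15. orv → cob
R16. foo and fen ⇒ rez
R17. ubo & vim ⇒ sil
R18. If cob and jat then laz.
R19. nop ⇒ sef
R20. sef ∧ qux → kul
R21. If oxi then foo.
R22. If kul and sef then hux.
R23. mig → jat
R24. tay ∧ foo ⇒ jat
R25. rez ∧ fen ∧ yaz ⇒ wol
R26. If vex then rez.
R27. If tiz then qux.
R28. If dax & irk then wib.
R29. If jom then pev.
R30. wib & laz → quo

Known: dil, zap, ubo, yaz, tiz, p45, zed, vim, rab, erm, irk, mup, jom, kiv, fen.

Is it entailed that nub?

Yes

nop  (by R10: p45)
orv  (by R11: mup, p45)
mig  (by R12: erm)
foo  (by R14: vim, zap)
cob  (by R15: orv)
rez  (by R16: foo, fen)
sil  (by R17: ubo, vim)
sef  (by R19: nop)
jat  (by R23: mig)
wol  (by R25: rez, fen, yaz)
qux  (by R27: tiz)
pev  (by R29: jom)
dax  (by R5: sil, pev)
laz  (by R18: cob, jat)
kul  (by R20: sef, qux)
wib  (by R28: dax, irk)
quo  (by R30: wib, laz)
gol  (by R7: kul)
fub  (by R9: quo, gol, wol)
nub  (by R3: fub)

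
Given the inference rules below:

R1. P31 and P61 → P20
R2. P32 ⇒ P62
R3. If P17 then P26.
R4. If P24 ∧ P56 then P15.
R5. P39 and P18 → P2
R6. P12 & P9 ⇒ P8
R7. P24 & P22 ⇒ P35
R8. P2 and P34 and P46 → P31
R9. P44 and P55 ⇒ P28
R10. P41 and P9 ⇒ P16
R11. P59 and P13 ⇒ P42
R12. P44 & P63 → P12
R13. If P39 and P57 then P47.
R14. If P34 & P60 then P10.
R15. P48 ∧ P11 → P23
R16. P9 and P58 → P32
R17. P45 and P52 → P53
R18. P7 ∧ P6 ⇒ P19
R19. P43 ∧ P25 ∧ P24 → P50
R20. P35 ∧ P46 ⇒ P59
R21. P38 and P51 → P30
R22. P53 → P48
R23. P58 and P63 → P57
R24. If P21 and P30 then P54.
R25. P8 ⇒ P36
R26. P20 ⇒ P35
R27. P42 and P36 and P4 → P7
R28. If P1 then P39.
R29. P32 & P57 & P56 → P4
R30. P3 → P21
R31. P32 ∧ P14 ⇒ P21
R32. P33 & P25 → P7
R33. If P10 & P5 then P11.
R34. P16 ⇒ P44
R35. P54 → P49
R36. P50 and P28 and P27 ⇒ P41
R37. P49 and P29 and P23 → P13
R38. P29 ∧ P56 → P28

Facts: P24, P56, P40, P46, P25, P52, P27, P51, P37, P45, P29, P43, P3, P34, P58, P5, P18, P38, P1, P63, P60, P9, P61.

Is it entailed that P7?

Yes

P10  (by R14: P34, P60)
P32  (by R16: P9, P58)
P53  (by R17: P45, P52)
P50  (by R19: P43, P25, P24)
P30  (by R21: P38, P51)
P48  (by R22: P53)
P57  (by R23: P58, P63)
P39  (by R28: P1)
P4  (by R29: P32, P57, P56)
P21  (by R30: P3)
P11  (by R33: P10, P5)
P28  (by R38: P29, P56)
P2  (by R5: P39, P18)
P31  (by R8: P2, P34, P46)
P23  (by R15: P48, P11)
P54  (by R24: P21, P30)
P49  (by R35: P54)
P41  (by R36: P50, P28, P27)
P13  (by R37: P49, P29, P23)
P20  (by R1: P31, P61)
P16  (by R10: P41, P9)
P35  (by R26: P20)
P44  (by R34: P16)
P12  (by R12: P44, P63)
P59  (by R20: P35, P46)
P8  (by R6: P12, P9)
P42  (by R11: P59, P13)
P36  (by R25: P8)
P7  (by R27: P42, P36, P4)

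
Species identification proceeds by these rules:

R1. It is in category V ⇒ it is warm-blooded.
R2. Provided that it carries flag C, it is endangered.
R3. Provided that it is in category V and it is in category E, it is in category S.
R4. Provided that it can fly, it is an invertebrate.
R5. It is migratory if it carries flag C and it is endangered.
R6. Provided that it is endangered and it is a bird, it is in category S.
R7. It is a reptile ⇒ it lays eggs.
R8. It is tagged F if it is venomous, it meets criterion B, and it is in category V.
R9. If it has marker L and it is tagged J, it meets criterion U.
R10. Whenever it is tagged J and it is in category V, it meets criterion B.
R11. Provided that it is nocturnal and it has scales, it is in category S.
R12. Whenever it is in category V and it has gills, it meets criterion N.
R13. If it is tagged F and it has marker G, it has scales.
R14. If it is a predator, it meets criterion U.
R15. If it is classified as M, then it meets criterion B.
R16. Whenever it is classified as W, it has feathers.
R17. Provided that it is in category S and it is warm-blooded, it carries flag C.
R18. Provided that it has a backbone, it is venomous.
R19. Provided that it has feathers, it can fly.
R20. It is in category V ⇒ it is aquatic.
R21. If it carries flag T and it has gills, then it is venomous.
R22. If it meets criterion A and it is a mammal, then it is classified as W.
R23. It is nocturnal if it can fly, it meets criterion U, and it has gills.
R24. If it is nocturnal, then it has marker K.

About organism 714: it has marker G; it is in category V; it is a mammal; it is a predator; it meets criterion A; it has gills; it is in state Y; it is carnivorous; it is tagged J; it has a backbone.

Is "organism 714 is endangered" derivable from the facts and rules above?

By R1 (it is in category V): it is warm-blooded.
By R10 (it is tagged J, it is in category V): it meets criterion B.
By R14 (it is a predator): it meets criterion U.
By R18 (it has a backbone): it is venomous.
By R22 (it meets criterion A, it is a mammal): it is classified as W.
By R8 (it is venomous, it meets criterion B, it is in category V): it is tagged F.
By R13 (it is tagged F, it has marker G): it has scales.
By R16 (it is classified as W): it has feathers.
By R19 (it has feathers): it can fly.
By R23 (it can fly, it meets criterion U, it has gills): it is nocturnal.
By R11 (it is nocturnal, it has scales): it is in category S.
By R17 (it is in category S, it is warm-blooded): it carries flag C.
By R2 (it carries flag C): it is endangered.

Yes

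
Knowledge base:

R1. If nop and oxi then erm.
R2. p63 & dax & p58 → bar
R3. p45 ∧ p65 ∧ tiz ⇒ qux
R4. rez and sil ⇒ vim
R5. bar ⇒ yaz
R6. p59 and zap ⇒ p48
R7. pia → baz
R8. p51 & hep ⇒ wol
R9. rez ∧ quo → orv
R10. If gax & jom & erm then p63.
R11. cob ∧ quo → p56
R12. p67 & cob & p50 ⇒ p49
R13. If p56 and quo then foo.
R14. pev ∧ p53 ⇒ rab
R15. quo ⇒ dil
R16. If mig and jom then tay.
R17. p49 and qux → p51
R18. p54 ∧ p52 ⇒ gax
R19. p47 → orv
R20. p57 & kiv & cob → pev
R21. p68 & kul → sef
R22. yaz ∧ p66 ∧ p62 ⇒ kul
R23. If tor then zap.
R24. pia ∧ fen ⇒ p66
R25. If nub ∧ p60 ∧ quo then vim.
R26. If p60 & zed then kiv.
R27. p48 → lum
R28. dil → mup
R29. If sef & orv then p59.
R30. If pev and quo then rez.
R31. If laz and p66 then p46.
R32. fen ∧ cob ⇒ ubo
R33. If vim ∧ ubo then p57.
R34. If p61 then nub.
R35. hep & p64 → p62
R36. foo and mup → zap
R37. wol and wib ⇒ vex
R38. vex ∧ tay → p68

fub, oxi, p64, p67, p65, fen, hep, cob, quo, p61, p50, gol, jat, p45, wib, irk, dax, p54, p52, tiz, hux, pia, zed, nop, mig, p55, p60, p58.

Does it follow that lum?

Forward chaining from the given facts derives: erm, qux, baz, p56, p49, foo, dil, p51, gax, p66, kiv, mup, ubo, nub, p62, zap, wol, vim, p57, vex, pev, rez, orv.
The only rule concluding lum is R27, which needs p48; that is never established.

No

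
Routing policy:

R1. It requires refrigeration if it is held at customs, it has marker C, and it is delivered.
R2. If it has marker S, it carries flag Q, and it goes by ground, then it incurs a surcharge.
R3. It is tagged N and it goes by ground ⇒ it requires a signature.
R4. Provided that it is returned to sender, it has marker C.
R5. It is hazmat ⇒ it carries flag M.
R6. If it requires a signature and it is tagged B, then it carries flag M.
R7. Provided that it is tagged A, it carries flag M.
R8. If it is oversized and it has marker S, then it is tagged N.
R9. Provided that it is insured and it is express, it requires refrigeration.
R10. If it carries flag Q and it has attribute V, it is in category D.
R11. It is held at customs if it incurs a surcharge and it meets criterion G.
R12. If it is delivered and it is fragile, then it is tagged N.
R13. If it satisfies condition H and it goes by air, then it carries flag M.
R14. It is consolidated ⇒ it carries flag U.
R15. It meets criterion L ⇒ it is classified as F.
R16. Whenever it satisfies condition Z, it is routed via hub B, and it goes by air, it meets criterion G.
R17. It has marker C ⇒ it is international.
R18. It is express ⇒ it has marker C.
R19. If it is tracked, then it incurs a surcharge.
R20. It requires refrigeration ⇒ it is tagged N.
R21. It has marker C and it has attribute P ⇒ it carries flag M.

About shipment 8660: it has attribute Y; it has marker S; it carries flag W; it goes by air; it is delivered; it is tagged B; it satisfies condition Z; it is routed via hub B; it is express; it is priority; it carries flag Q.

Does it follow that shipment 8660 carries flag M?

Forward chaining from the given facts derives: meets criterion G, has marker C, is international.
Rules concluding "it carries flag M": R5 needs "it is hazmat"; R6 needs "it requires a signature"; R7 needs "it is tagged A"; R13 needs "it satisfies condition H"; R21 needs "it has attribute P" — none of these are established.

No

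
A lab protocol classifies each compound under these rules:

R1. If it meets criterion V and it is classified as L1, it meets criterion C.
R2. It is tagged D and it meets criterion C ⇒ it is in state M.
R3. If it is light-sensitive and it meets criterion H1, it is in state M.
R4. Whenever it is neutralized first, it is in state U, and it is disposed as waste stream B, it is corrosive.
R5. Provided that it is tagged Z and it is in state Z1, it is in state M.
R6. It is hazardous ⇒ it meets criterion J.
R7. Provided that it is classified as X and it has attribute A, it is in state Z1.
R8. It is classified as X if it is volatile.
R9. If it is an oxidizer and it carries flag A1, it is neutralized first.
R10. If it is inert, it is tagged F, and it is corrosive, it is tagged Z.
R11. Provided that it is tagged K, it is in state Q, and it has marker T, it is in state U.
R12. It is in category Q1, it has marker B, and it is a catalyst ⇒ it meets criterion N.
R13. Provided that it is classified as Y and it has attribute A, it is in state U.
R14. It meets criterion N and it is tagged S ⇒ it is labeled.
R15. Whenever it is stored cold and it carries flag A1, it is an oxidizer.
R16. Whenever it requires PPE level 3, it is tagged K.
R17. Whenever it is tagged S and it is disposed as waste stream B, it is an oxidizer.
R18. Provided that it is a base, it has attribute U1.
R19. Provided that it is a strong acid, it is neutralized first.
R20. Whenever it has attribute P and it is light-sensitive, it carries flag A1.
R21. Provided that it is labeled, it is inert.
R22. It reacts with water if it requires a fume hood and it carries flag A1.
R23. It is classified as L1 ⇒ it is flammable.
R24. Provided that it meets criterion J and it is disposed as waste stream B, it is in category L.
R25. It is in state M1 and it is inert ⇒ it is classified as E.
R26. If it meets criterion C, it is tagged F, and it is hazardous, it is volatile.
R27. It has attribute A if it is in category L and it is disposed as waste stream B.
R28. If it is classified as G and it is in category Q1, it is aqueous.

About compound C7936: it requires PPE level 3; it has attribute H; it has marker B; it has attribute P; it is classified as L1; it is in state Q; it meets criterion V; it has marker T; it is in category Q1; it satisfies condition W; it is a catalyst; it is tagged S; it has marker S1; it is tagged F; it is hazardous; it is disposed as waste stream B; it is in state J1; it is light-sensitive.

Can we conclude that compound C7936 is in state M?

Yes

By R1 (it meets criterion V, it is classified as L1): it meets criterion C.
By R6 (it is hazardous): it meets criterion J.
By R12 (it is in category Q1, it has marker B, it is a catalyst): it meets criterion N.
By R14 (it meets criterion N, it is tagged S): it is labeled.
By R16 (it requires PPE level 3): it is tagged K.
By R17 (it is tagged S, it is disposed as waste stream B): it is an oxidizer.
By R20 (it has attribute P, it is light-sensitive): it carries flag A1.
By R21 (it is labeled): it is inert.
By R24 (it meets criterion J, it is disposed as waste stream B): it is in category L.
By R26 (it meets criterion C, it is tagged F, it is hazardous): it is volatile.
By R27 (it is in category L, it is disposed as waste stream B): it has attribute A.
By R8 (it is volatile): it is classified as X.
By R9 (it is an oxidizer, it carries flag A1): it is neutralized first.
By R11 (it is tagged K, it is in state Q, it has marker T): it is in state U.
By R4 (it is neutralized first, it is in state U, it is disposed as waste stream B): it is corrosive.
By R7 (it is classified as X, it has attribute A): it is in state Z1.
By R10 (it is inert, it is tagged F, it is corrosive): it is tagged Z.
By R5 (it is tagged Z, it is in state Z1): it is in state M.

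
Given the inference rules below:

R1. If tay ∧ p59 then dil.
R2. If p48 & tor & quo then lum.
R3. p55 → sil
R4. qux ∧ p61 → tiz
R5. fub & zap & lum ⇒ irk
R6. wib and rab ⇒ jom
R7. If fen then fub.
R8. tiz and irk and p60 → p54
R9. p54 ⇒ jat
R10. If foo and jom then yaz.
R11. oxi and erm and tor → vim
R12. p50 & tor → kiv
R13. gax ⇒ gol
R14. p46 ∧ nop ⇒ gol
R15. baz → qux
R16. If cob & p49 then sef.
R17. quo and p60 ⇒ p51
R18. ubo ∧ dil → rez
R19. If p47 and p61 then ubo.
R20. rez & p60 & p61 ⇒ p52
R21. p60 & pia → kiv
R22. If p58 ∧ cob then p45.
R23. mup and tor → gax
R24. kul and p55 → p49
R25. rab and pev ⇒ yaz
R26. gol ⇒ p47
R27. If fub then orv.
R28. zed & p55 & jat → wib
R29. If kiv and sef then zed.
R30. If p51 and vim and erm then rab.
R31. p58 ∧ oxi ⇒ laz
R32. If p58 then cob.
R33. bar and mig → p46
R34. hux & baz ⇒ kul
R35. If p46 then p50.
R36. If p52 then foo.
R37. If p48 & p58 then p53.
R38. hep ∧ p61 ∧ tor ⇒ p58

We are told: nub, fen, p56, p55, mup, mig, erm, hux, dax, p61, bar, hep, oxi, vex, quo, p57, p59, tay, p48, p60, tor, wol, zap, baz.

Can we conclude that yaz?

Yes

dil  (by R1: tay, p59)
lum  (by R2: p48, tor, quo)
fub  (by R7: fen)
vim  (by R11: oxi, erm, tor)
qux  (by R15: baz)
p51  (by R17: quo, p60)
gax  (by R23: mup, tor)
rab  (by R30: p51, vim, erm)
p46  (by R33: bar, mig)
kul  (by R34: hux, baz)
p50  (by R35: p46)
p58  (by R38: hep, p61, tor)
tiz  (by R4: qux, p61)
irk  (by R5: fub, zap, lum)
p54  (by R8: tiz, irk, p60)
jat  (by R9: p54)
kiv  (by R12: p50, tor)
gol  (by R13: gax)
p49  (by R24: kul, p55)
p47  (by R26: gol)
cob  (by R32: p58)
sef  (by R16: cob, p49)
ubo  (by R19: p47, p61)
zed  (by R29: kiv, sef)
rez  (by R18: ubo, dil)
p52  (by R20: rez, p60, p61)
wib  (by R28: zed, p55, jat)
foo  (by R36: p52)
jom  (by R6: wib, rab)
yaz  (by R10: foo, jom)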